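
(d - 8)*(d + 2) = d^2 - 6*d - 16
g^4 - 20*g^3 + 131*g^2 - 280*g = g*(g - 8)*(g - 7)*(g - 5)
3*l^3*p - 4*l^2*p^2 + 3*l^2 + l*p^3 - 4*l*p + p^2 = (-3*l + p)*(-l + p)*(l*p + 1)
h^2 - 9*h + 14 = (h - 7)*(h - 2)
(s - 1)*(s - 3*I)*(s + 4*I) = s^3 - s^2 + I*s^2 + 12*s - I*s - 12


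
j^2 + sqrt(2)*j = j*(j + sqrt(2))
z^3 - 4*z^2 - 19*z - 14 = (z - 7)*(z + 1)*(z + 2)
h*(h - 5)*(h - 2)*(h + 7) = h^4 - 39*h^2 + 70*h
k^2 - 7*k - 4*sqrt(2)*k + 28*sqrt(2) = (k - 7)*(k - 4*sqrt(2))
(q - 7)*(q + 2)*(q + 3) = q^3 - 2*q^2 - 29*q - 42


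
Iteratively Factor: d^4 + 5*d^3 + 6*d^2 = (d)*(d^3 + 5*d^2 + 6*d) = d*(d + 3)*(d^2 + 2*d) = d^2*(d + 3)*(d + 2)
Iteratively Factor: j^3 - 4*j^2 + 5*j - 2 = (j - 1)*(j^2 - 3*j + 2) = (j - 2)*(j - 1)*(j - 1)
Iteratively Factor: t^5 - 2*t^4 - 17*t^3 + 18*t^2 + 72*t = (t - 3)*(t^4 + t^3 - 14*t^2 - 24*t) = (t - 4)*(t - 3)*(t^3 + 5*t^2 + 6*t) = t*(t - 4)*(t - 3)*(t^2 + 5*t + 6) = t*(t - 4)*(t - 3)*(t + 3)*(t + 2)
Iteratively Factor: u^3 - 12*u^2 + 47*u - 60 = (u - 5)*(u^2 - 7*u + 12) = (u - 5)*(u - 4)*(u - 3)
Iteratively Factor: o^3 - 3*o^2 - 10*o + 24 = (o - 4)*(o^2 + o - 6) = (o - 4)*(o + 3)*(o - 2)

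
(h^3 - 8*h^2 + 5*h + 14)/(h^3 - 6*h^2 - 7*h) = (h - 2)/h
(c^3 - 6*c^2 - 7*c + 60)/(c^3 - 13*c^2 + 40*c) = (c^2 - c - 12)/(c*(c - 8))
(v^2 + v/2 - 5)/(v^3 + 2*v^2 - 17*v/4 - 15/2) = 2/(2*v + 3)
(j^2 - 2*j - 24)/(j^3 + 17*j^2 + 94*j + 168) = (j - 6)/(j^2 + 13*j + 42)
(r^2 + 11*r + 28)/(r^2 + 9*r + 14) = (r + 4)/(r + 2)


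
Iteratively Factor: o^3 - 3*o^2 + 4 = (o - 2)*(o^2 - o - 2) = (o - 2)^2*(o + 1)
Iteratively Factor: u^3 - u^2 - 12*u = (u - 4)*(u^2 + 3*u) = u*(u - 4)*(u + 3)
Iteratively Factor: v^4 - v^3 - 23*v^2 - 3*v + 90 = (v + 3)*(v^3 - 4*v^2 - 11*v + 30) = (v - 5)*(v + 3)*(v^2 + v - 6) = (v - 5)*(v + 3)^2*(v - 2)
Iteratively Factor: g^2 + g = (g + 1)*(g)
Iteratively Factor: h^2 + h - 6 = (h - 2)*(h + 3)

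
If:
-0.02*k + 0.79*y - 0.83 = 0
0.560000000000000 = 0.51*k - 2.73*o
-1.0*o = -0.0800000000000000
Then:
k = 1.53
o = 0.08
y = 1.09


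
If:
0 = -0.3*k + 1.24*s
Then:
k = 4.13333333333333*s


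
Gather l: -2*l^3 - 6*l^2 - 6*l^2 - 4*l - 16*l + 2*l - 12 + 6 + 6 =-2*l^3 - 12*l^2 - 18*l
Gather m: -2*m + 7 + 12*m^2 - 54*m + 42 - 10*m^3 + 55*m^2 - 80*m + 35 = -10*m^3 + 67*m^2 - 136*m + 84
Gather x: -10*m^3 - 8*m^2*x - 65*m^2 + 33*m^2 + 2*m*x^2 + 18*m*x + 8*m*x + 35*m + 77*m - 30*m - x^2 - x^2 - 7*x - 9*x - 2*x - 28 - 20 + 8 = -10*m^3 - 32*m^2 + 82*m + x^2*(2*m - 2) + x*(-8*m^2 + 26*m - 18) - 40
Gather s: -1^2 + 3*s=3*s - 1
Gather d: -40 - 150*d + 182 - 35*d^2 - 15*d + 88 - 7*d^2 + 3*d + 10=-42*d^2 - 162*d + 240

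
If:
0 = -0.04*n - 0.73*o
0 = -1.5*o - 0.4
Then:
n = 4.87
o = -0.27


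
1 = 1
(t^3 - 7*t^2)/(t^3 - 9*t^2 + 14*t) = t/(t - 2)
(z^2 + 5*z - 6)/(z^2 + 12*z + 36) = (z - 1)/(z + 6)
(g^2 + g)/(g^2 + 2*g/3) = 3*(g + 1)/(3*g + 2)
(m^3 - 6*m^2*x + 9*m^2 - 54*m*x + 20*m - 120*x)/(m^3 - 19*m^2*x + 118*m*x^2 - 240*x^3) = (m^2 + 9*m + 20)/(m^2 - 13*m*x + 40*x^2)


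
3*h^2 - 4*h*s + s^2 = (-3*h + s)*(-h + s)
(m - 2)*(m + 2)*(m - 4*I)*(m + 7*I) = m^4 + 3*I*m^3 + 24*m^2 - 12*I*m - 112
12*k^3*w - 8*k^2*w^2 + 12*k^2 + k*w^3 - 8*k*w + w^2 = (-6*k + w)*(-2*k + w)*(k*w + 1)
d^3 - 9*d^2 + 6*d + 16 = (d - 8)*(d - 2)*(d + 1)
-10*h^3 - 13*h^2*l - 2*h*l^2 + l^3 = (-5*h + l)*(h + l)*(2*h + l)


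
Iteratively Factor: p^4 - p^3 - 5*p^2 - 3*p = (p - 3)*(p^3 + 2*p^2 + p) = p*(p - 3)*(p^2 + 2*p + 1) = p*(p - 3)*(p + 1)*(p + 1)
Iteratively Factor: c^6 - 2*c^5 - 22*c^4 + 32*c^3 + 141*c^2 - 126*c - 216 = (c - 4)*(c^5 + 2*c^4 - 14*c^3 - 24*c^2 + 45*c + 54) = (c - 4)*(c + 1)*(c^4 + c^3 - 15*c^2 - 9*c + 54) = (c - 4)*(c - 2)*(c + 1)*(c^3 + 3*c^2 - 9*c - 27) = (c - 4)*(c - 2)*(c + 1)*(c + 3)*(c^2 - 9) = (c - 4)*(c - 2)*(c + 1)*(c + 3)^2*(c - 3)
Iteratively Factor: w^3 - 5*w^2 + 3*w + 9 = (w + 1)*(w^2 - 6*w + 9) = (w - 3)*(w + 1)*(w - 3)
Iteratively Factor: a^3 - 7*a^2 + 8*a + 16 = (a - 4)*(a^2 - 3*a - 4) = (a - 4)*(a + 1)*(a - 4)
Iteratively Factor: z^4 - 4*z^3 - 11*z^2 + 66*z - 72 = (z + 4)*(z^3 - 8*z^2 + 21*z - 18) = (z - 3)*(z + 4)*(z^2 - 5*z + 6) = (z - 3)^2*(z + 4)*(z - 2)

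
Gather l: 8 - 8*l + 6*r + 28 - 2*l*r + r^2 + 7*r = l*(-2*r - 8) + r^2 + 13*r + 36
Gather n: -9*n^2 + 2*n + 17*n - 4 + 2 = -9*n^2 + 19*n - 2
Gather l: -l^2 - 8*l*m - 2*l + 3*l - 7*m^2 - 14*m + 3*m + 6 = -l^2 + l*(1 - 8*m) - 7*m^2 - 11*m + 6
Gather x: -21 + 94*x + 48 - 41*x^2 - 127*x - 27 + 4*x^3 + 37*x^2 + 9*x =4*x^3 - 4*x^2 - 24*x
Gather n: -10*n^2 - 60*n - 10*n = -10*n^2 - 70*n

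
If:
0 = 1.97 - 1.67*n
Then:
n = 1.18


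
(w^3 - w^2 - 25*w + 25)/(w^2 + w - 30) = (w^2 + 4*w - 5)/(w + 6)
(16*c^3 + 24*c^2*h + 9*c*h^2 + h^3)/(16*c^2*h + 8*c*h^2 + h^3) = (c + h)/h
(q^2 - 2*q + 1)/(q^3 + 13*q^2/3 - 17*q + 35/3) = 3*(q - 1)/(3*q^2 + 16*q - 35)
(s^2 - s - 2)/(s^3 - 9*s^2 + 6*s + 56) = (s^2 - s - 2)/(s^3 - 9*s^2 + 6*s + 56)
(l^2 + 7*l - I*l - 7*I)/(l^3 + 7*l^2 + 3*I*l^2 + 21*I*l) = (l - I)/(l*(l + 3*I))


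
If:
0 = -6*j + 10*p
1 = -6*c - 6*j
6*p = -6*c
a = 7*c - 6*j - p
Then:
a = 9/2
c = 1/4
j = -5/12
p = -1/4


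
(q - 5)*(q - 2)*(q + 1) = q^3 - 6*q^2 + 3*q + 10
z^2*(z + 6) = z^3 + 6*z^2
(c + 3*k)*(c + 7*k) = c^2 + 10*c*k + 21*k^2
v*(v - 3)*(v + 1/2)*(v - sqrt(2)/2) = v^4 - 5*v^3/2 - sqrt(2)*v^3/2 - 3*v^2/2 + 5*sqrt(2)*v^2/4 + 3*sqrt(2)*v/4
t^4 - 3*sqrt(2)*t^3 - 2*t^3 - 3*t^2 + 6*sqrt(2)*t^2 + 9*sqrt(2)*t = t*(t - 3)*(t + 1)*(t - 3*sqrt(2))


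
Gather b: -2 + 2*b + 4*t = 2*b + 4*t - 2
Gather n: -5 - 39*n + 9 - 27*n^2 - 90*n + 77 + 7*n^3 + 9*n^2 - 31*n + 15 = 7*n^3 - 18*n^2 - 160*n + 96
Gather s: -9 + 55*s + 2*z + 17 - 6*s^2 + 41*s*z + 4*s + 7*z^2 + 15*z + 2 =-6*s^2 + s*(41*z + 59) + 7*z^2 + 17*z + 10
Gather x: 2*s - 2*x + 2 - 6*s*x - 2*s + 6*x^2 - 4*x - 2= 6*x^2 + x*(-6*s - 6)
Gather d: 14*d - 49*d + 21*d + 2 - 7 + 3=-14*d - 2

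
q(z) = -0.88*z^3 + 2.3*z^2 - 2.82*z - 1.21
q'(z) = -2.64*z^2 + 4.6*z - 2.82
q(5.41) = -88.49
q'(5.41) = -55.20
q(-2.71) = 40.84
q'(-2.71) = -34.67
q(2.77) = -10.08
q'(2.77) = -10.33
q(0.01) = -1.24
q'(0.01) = -2.77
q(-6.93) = 421.66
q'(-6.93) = -161.48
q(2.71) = -9.47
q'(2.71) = -9.74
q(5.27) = -80.99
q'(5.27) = -51.90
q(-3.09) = 55.43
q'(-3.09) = -42.24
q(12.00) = -1224.49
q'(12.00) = -327.78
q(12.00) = -1224.49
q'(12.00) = -327.78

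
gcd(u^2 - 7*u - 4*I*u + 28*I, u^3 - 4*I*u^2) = u - 4*I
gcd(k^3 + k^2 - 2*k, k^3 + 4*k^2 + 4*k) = k^2 + 2*k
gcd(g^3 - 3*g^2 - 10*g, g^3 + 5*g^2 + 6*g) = g^2 + 2*g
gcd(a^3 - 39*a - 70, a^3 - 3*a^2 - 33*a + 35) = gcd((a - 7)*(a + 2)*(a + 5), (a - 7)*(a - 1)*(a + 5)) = a^2 - 2*a - 35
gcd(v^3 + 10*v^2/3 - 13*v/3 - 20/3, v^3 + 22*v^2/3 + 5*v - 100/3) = v^2 + 7*v/3 - 20/3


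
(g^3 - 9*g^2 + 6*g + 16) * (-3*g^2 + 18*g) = -3*g^5 + 45*g^4 - 180*g^3 + 60*g^2 + 288*g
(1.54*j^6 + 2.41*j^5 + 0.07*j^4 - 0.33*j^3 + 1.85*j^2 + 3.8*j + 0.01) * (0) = 0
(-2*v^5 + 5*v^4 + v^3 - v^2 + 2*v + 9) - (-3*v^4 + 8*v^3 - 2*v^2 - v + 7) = -2*v^5 + 8*v^4 - 7*v^3 + v^2 + 3*v + 2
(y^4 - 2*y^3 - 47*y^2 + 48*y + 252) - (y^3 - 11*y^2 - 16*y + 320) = y^4 - 3*y^3 - 36*y^2 + 64*y - 68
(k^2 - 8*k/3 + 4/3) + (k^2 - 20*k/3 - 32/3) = 2*k^2 - 28*k/3 - 28/3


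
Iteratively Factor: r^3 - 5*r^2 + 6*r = (r - 3)*(r^2 - 2*r) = r*(r - 3)*(r - 2)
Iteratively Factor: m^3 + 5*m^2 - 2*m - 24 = (m + 4)*(m^2 + m - 6) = (m + 3)*(m + 4)*(m - 2)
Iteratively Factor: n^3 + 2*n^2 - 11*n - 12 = (n - 3)*(n^2 + 5*n + 4) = (n - 3)*(n + 1)*(n + 4)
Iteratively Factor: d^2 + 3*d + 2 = (d + 1)*(d + 2)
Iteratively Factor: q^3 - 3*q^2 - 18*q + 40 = (q - 5)*(q^2 + 2*q - 8) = (q - 5)*(q + 4)*(q - 2)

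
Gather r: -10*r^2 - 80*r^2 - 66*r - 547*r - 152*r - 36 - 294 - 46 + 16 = -90*r^2 - 765*r - 360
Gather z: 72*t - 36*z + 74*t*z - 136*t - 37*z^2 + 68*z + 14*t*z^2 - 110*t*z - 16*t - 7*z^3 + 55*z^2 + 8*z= -80*t - 7*z^3 + z^2*(14*t + 18) + z*(40 - 36*t)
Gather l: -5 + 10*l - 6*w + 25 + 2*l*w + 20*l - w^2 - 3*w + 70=l*(2*w + 30) - w^2 - 9*w + 90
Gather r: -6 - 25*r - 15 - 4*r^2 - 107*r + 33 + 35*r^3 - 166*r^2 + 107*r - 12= 35*r^3 - 170*r^2 - 25*r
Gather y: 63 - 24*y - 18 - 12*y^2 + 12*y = -12*y^2 - 12*y + 45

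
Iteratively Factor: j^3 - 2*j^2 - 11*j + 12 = (j - 1)*(j^2 - j - 12) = (j - 4)*(j - 1)*(j + 3)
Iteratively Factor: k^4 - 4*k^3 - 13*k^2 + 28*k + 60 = (k - 5)*(k^3 + k^2 - 8*k - 12) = (k - 5)*(k + 2)*(k^2 - k - 6) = (k - 5)*(k + 2)^2*(k - 3)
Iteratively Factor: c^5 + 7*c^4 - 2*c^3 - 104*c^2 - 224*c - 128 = (c + 2)*(c^4 + 5*c^3 - 12*c^2 - 80*c - 64) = (c + 1)*(c + 2)*(c^3 + 4*c^2 - 16*c - 64) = (c - 4)*(c + 1)*(c + 2)*(c^2 + 8*c + 16) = (c - 4)*(c + 1)*(c + 2)*(c + 4)*(c + 4)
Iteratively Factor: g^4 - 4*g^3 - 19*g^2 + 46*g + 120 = (g + 3)*(g^3 - 7*g^2 + 2*g + 40) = (g + 2)*(g + 3)*(g^2 - 9*g + 20) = (g - 5)*(g + 2)*(g + 3)*(g - 4)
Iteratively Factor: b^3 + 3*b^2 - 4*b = (b - 1)*(b^2 + 4*b) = (b - 1)*(b + 4)*(b)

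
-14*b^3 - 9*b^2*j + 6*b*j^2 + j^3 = (-2*b + j)*(b + j)*(7*b + j)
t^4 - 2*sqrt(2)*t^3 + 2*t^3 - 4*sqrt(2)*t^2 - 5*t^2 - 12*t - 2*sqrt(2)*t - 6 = (t + 1)^2*(t - 3*sqrt(2))*(t + sqrt(2))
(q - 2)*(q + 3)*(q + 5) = q^3 + 6*q^2 - q - 30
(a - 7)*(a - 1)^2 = a^3 - 9*a^2 + 15*a - 7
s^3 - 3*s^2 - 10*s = s*(s - 5)*(s + 2)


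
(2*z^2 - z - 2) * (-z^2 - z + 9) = -2*z^4 - z^3 + 21*z^2 - 7*z - 18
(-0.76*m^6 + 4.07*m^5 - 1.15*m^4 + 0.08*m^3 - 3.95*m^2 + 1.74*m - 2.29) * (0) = 0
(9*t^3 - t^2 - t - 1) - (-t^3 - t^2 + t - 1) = 10*t^3 - 2*t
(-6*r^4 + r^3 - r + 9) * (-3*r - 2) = 18*r^5 + 9*r^4 - 2*r^3 + 3*r^2 - 25*r - 18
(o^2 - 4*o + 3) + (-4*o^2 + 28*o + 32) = -3*o^2 + 24*o + 35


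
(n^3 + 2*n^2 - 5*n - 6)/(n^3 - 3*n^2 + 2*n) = (n^2 + 4*n + 3)/(n*(n - 1))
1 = 1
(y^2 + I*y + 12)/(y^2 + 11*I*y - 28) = (y - 3*I)/(y + 7*I)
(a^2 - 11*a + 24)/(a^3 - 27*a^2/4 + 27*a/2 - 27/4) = 4*(a - 8)/(4*a^2 - 15*a + 9)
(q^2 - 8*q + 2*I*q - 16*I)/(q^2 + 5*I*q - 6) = (q - 8)/(q + 3*I)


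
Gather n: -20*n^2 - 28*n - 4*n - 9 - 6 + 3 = -20*n^2 - 32*n - 12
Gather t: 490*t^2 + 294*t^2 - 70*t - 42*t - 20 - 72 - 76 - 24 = 784*t^2 - 112*t - 192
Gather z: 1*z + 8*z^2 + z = 8*z^2 + 2*z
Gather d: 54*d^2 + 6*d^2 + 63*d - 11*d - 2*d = 60*d^2 + 50*d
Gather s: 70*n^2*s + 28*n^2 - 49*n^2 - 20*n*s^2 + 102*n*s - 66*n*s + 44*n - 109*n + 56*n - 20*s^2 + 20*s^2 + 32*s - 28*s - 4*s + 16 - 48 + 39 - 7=-21*n^2 - 20*n*s^2 - 9*n + s*(70*n^2 + 36*n)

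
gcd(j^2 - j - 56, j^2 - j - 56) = j^2 - j - 56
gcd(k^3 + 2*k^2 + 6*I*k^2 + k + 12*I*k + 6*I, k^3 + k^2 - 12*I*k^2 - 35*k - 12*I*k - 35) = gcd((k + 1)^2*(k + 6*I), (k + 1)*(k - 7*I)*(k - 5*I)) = k + 1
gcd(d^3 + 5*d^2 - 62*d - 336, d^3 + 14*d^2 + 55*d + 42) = d^2 + 13*d + 42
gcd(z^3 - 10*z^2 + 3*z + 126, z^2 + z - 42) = z - 6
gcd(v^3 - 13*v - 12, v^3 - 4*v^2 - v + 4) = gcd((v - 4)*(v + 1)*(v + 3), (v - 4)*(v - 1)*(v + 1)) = v^2 - 3*v - 4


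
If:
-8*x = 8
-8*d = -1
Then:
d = 1/8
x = -1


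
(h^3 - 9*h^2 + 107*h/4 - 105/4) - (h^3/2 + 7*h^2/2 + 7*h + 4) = h^3/2 - 25*h^2/2 + 79*h/4 - 121/4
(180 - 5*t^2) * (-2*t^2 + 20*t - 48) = 10*t^4 - 100*t^3 - 120*t^2 + 3600*t - 8640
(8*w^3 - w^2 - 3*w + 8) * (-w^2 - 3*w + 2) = -8*w^5 - 23*w^4 + 22*w^3 - w^2 - 30*w + 16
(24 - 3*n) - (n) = 24 - 4*n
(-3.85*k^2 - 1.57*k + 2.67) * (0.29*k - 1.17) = -1.1165*k^3 + 4.0492*k^2 + 2.6112*k - 3.1239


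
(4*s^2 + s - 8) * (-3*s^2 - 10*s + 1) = -12*s^4 - 43*s^3 + 18*s^2 + 81*s - 8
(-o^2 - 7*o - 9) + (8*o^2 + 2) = 7*o^2 - 7*o - 7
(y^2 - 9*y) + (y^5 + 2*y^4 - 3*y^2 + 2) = y^5 + 2*y^4 - 2*y^2 - 9*y + 2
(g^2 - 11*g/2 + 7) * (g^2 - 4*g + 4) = g^4 - 19*g^3/2 + 33*g^2 - 50*g + 28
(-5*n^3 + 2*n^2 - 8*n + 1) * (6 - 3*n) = 15*n^4 - 36*n^3 + 36*n^2 - 51*n + 6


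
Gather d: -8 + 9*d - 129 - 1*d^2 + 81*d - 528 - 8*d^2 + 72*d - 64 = -9*d^2 + 162*d - 729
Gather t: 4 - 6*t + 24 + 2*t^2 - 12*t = 2*t^2 - 18*t + 28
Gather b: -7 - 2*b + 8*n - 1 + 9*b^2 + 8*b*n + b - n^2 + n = 9*b^2 + b*(8*n - 1) - n^2 + 9*n - 8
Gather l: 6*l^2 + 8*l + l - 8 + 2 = 6*l^2 + 9*l - 6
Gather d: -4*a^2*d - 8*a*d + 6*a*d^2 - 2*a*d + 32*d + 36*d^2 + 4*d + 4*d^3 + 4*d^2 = 4*d^3 + d^2*(6*a + 40) + d*(-4*a^2 - 10*a + 36)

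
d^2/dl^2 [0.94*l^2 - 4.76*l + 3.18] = 1.88000000000000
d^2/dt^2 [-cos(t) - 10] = cos(t)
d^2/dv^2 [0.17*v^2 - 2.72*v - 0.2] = 0.340000000000000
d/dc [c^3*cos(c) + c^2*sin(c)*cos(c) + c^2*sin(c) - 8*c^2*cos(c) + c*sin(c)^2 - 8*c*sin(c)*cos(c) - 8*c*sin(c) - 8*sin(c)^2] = -c^3*sin(c) + 8*c^2*sin(c) + 4*c^2*cos(c) + c^2*cos(2*c) + 2*c*sin(c) + 2*c*sin(2*c) - 24*c*cos(c) - 8*c*cos(2*c) - 8*sin(c) - 12*sin(2*c) - cos(2*c)/2 + 1/2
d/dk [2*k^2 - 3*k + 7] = 4*k - 3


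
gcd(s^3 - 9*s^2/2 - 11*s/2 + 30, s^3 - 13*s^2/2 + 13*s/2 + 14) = s - 4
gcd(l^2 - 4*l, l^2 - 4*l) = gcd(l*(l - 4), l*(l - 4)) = l^2 - 4*l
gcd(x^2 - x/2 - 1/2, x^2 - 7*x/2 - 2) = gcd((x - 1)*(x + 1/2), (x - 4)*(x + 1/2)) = x + 1/2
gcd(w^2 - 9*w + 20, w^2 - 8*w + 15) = w - 5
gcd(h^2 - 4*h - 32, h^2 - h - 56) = h - 8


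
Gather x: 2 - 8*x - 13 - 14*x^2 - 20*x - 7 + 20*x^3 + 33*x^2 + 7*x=20*x^3 + 19*x^2 - 21*x - 18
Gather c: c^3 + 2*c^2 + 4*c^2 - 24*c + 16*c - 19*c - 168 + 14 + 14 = c^3 + 6*c^2 - 27*c - 140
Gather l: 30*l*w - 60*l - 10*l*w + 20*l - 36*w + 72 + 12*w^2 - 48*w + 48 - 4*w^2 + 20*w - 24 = l*(20*w - 40) + 8*w^2 - 64*w + 96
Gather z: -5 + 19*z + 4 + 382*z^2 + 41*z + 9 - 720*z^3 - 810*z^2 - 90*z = -720*z^3 - 428*z^2 - 30*z + 8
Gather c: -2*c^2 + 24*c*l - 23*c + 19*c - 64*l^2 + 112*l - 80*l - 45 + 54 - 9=-2*c^2 + c*(24*l - 4) - 64*l^2 + 32*l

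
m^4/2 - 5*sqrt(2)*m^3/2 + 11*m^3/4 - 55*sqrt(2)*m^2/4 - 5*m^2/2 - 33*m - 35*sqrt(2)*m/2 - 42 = (m/2 + sqrt(2)/2)*(m + 2)*(m + 7/2)*(m - 6*sqrt(2))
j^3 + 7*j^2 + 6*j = j*(j + 1)*(j + 6)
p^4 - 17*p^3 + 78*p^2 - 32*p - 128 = (p - 8)^2*(p - 2)*(p + 1)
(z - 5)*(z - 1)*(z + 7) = z^3 + z^2 - 37*z + 35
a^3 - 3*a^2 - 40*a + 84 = (a - 7)*(a - 2)*(a + 6)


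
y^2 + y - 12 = (y - 3)*(y + 4)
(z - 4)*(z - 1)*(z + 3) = z^3 - 2*z^2 - 11*z + 12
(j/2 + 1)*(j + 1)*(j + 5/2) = j^3/2 + 11*j^2/4 + 19*j/4 + 5/2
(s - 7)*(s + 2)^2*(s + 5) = s^4 + 2*s^3 - 39*s^2 - 148*s - 140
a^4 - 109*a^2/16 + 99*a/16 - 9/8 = (a - 2)*(a - 3/4)*(a - 1/4)*(a + 3)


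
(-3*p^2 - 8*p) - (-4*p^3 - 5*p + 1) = 4*p^3 - 3*p^2 - 3*p - 1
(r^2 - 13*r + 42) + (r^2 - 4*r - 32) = 2*r^2 - 17*r + 10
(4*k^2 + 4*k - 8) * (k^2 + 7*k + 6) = 4*k^4 + 32*k^3 + 44*k^2 - 32*k - 48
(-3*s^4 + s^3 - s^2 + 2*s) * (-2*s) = 6*s^5 - 2*s^4 + 2*s^3 - 4*s^2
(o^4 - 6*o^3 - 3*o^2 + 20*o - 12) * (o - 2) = o^5 - 8*o^4 + 9*o^3 + 26*o^2 - 52*o + 24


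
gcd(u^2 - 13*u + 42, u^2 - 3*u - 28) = u - 7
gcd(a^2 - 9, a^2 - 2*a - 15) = a + 3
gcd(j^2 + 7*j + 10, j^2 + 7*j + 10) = j^2 + 7*j + 10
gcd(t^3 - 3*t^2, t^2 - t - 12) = 1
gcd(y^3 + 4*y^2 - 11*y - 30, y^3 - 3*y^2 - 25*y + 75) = y^2 + 2*y - 15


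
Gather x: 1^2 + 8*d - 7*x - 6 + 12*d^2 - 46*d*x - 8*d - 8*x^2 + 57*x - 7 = 12*d^2 - 8*x^2 + x*(50 - 46*d) - 12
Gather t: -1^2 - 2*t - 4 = -2*t - 5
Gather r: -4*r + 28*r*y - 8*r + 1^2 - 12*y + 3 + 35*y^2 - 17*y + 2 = r*(28*y - 12) + 35*y^2 - 29*y + 6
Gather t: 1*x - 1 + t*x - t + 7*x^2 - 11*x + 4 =t*(x - 1) + 7*x^2 - 10*x + 3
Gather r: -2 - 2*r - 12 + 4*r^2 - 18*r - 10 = 4*r^2 - 20*r - 24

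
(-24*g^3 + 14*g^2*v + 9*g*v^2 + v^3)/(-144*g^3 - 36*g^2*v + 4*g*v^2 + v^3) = (-g + v)/(-6*g + v)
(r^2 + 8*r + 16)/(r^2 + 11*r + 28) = (r + 4)/(r + 7)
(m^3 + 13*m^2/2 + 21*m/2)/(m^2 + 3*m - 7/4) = 2*m*(m + 3)/(2*m - 1)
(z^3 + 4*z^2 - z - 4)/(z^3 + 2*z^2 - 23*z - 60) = (z^2 - 1)/(z^2 - 2*z - 15)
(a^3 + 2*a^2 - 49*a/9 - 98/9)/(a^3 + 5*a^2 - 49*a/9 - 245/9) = (a + 2)/(a + 5)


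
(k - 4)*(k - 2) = k^2 - 6*k + 8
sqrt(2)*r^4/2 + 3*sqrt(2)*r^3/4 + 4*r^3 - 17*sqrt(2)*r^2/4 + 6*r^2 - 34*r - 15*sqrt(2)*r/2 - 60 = (r - 3)*(r + 5/2)*(r + 4*sqrt(2))*(sqrt(2)*r/2 + sqrt(2))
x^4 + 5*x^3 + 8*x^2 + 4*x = x*(x + 1)*(x + 2)^2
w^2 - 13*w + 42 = (w - 7)*(w - 6)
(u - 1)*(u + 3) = u^2 + 2*u - 3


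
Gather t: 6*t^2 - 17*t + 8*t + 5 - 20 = 6*t^2 - 9*t - 15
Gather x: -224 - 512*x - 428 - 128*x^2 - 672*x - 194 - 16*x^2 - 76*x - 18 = -144*x^2 - 1260*x - 864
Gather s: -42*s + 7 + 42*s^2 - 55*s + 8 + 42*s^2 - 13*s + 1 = 84*s^2 - 110*s + 16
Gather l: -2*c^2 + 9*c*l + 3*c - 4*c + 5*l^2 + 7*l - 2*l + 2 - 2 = -2*c^2 - c + 5*l^2 + l*(9*c + 5)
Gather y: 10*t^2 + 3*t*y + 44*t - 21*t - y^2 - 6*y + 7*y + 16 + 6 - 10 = 10*t^2 + 23*t - y^2 + y*(3*t + 1) + 12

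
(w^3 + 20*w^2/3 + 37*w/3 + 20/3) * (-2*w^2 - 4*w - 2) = -2*w^5 - 52*w^4/3 - 160*w^3/3 - 76*w^2 - 154*w/3 - 40/3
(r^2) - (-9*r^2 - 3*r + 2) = 10*r^2 + 3*r - 2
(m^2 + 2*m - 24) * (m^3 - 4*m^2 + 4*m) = m^5 - 2*m^4 - 28*m^3 + 104*m^2 - 96*m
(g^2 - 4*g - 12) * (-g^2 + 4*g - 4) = -g^4 + 8*g^3 - 8*g^2 - 32*g + 48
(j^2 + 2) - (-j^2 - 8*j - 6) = 2*j^2 + 8*j + 8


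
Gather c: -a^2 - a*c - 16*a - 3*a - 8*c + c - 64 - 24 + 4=-a^2 - 19*a + c*(-a - 7) - 84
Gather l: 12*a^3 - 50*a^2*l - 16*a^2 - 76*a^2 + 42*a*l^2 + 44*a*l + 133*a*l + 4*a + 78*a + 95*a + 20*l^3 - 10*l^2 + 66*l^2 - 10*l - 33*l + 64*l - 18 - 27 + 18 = 12*a^3 - 92*a^2 + 177*a + 20*l^3 + l^2*(42*a + 56) + l*(-50*a^2 + 177*a + 21) - 27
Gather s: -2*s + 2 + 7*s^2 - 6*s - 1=7*s^2 - 8*s + 1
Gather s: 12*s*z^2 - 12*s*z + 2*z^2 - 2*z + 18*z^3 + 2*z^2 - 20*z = s*(12*z^2 - 12*z) + 18*z^3 + 4*z^2 - 22*z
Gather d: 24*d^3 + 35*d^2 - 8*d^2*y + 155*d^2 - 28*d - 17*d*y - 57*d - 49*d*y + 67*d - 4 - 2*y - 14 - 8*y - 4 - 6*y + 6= 24*d^3 + d^2*(190 - 8*y) + d*(-66*y - 18) - 16*y - 16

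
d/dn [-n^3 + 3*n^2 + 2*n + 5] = -3*n^2 + 6*n + 2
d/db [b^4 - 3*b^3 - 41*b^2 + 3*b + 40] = 4*b^3 - 9*b^2 - 82*b + 3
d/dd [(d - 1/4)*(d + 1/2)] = 2*d + 1/4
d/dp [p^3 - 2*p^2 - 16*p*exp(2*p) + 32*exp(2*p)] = 3*p^2 - 32*p*exp(2*p) - 4*p + 48*exp(2*p)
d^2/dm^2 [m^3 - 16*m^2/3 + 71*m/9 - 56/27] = 6*m - 32/3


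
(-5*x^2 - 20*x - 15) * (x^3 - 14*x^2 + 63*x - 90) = -5*x^5 + 50*x^4 - 50*x^3 - 600*x^2 + 855*x + 1350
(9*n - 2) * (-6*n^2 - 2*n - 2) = -54*n^3 - 6*n^2 - 14*n + 4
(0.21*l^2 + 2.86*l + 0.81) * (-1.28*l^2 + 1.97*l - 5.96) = -0.2688*l^4 - 3.2471*l^3 + 3.3458*l^2 - 15.4499*l - 4.8276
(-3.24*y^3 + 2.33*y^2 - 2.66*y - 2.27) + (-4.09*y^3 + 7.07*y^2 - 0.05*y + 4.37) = -7.33*y^3 + 9.4*y^2 - 2.71*y + 2.1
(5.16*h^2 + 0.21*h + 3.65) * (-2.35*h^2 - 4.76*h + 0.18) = -12.126*h^4 - 25.0551*h^3 - 8.6483*h^2 - 17.3362*h + 0.657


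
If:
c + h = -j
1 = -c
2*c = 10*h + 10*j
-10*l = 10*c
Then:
No Solution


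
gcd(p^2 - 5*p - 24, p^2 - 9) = p + 3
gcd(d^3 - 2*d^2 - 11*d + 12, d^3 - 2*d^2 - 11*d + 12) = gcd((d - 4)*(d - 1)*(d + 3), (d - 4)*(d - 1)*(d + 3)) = d^3 - 2*d^2 - 11*d + 12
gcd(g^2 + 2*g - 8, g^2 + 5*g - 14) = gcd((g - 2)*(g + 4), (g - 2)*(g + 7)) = g - 2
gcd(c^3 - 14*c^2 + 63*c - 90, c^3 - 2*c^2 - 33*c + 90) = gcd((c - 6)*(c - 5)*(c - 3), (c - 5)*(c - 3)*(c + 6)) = c^2 - 8*c + 15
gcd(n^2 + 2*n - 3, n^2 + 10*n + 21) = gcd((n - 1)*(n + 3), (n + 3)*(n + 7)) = n + 3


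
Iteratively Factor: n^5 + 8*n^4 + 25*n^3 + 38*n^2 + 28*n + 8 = (n + 2)*(n^4 + 6*n^3 + 13*n^2 + 12*n + 4) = (n + 2)^2*(n^3 + 4*n^2 + 5*n + 2) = (n + 2)^3*(n^2 + 2*n + 1) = (n + 1)*(n + 2)^3*(n + 1)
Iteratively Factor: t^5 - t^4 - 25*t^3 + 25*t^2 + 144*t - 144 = (t - 3)*(t^4 + 2*t^3 - 19*t^2 - 32*t + 48) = (t - 3)*(t - 1)*(t^3 + 3*t^2 - 16*t - 48) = (t - 3)*(t - 1)*(t + 3)*(t^2 - 16) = (t - 3)*(t - 1)*(t + 3)*(t + 4)*(t - 4)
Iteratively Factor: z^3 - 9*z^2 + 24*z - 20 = (z - 5)*(z^2 - 4*z + 4) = (z - 5)*(z - 2)*(z - 2)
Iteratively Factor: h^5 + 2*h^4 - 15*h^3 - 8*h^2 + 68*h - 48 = (h + 4)*(h^4 - 2*h^3 - 7*h^2 + 20*h - 12) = (h - 2)*(h + 4)*(h^3 - 7*h + 6) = (h - 2)^2*(h + 4)*(h^2 + 2*h - 3) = (h - 2)^2*(h + 3)*(h + 4)*(h - 1)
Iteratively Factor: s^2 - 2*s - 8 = (s - 4)*(s + 2)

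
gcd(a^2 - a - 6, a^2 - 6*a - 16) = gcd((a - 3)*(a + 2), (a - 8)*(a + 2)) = a + 2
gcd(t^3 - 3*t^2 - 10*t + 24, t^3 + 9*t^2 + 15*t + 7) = 1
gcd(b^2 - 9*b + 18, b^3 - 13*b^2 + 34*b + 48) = b - 6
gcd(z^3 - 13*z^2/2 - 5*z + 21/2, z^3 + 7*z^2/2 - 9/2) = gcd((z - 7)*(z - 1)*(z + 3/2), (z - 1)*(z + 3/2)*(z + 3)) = z^2 + z/2 - 3/2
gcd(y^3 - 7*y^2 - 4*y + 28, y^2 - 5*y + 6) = y - 2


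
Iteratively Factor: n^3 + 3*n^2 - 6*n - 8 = (n + 1)*(n^2 + 2*n - 8) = (n - 2)*(n + 1)*(n + 4)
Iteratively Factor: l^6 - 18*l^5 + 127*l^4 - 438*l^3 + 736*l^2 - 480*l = (l - 4)*(l^5 - 14*l^4 + 71*l^3 - 154*l^2 + 120*l) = (l - 4)*(l - 2)*(l^4 - 12*l^3 + 47*l^2 - 60*l) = (l - 4)*(l - 3)*(l - 2)*(l^3 - 9*l^2 + 20*l) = l*(l - 4)*(l - 3)*(l - 2)*(l^2 - 9*l + 20) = l*(l - 5)*(l - 4)*(l - 3)*(l - 2)*(l - 4)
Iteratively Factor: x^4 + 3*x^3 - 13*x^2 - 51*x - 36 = (x + 1)*(x^3 + 2*x^2 - 15*x - 36) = (x + 1)*(x + 3)*(x^2 - x - 12) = (x + 1)*(x + 3)^2*(x - 4)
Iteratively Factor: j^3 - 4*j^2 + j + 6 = (j - 3)*(j^2 - j - 2) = (j - 3)*(j - 2)*(j + 1)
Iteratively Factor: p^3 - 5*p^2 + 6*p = (p)*(p^2 - 5*p + 6) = p*(p - 2)*(p - 3)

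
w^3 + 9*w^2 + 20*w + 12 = (w + 1)*(w + 2)*(w + 6)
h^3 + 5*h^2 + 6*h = h*(h + 2)*(h + 3)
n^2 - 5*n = n*(n - 5)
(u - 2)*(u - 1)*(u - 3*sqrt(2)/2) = u^3 - 3*u^2 - 3*sqrt(2)*u^2/2 + 2*u + 9*sqrt(2)*u/2 - 3*sqrt(2)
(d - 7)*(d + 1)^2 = d^3 - 5*d^2 - 13*d - 7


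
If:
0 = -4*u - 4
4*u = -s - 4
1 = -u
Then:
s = 0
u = -1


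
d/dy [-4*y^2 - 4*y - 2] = -8*y - 4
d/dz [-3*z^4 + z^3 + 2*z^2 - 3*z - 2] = -12*z^3 + 3*z^2 + 4*z - 3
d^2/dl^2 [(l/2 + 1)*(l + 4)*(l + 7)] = 3*l + 13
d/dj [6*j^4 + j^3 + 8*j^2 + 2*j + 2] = 24*j^3 + 3*j^2 + 16*j + 2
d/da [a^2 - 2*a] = 2*a - 2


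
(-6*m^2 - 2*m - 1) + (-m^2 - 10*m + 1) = -7*m^2 - 12*m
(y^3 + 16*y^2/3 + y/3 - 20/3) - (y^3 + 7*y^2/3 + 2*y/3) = 3*y^2 - y/3 - 20/3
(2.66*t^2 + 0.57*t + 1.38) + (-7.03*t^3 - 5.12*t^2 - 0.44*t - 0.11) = -7.03*t^3 - 2.46*t^2 + 0.13*t + 1.27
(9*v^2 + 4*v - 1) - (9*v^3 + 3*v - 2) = -9*v^3 + 9*v^2 + v + 1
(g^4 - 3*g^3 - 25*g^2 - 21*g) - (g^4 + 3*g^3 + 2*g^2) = -6*g^3 - 27*g^2 - 21*g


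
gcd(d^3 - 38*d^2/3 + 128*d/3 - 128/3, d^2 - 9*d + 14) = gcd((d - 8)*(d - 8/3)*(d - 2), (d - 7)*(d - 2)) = d - 2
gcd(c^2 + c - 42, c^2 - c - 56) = c + 7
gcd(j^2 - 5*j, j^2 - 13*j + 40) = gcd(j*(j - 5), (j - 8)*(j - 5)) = j - 5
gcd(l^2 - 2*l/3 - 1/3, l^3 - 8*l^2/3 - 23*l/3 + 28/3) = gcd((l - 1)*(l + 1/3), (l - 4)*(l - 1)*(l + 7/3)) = l - 1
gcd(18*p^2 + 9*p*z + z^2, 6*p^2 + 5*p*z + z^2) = 3*p + z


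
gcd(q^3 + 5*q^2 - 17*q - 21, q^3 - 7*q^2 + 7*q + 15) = q^2 - 2*q - 3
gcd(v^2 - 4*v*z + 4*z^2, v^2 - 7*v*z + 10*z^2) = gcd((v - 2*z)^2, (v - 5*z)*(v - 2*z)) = -v + 2*z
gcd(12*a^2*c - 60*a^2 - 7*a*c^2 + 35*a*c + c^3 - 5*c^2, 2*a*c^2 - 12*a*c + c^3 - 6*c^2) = 1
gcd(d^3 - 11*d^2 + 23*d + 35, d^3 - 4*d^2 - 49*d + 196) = d - 7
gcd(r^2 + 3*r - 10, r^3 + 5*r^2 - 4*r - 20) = r^2 + 3*r - 10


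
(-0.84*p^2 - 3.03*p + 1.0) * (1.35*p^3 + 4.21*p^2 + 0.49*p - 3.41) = -1.134*p^5 - 7.6269*p^4 - 11.8179*p^3 + 5.5897*p^2 + 10.8223*p - 3.41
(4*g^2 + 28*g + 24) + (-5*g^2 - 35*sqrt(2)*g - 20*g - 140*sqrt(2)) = -g^2 - 35*sqrt(2)*g + 8*g - 140*sqrt(2) + 24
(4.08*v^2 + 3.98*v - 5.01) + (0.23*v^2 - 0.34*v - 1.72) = 4.31*v^2 + 3.64*v - 6.73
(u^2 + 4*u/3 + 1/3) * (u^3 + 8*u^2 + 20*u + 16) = u^5 + 28*u^4/3 + 31*u^3 + 136*u^2/3 + 28*u + 16/3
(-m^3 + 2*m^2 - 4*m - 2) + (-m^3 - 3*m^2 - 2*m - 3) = -2*m^3 - m^2 - 6*m - 5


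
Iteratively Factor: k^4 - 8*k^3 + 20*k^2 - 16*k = (k)*(k^3 - 8*k^2 + 20*k - 16) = k*(k - 2)*(k^2 - 6*k + 8) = k*(k - 4)*(k - 2)*(k - 2)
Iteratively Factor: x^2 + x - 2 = (x - 1)*(x + 2)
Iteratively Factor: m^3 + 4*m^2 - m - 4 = (m + 1)*(m^2 + 3*m - 4) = (m + 1)*(m + 4)*(m - 1)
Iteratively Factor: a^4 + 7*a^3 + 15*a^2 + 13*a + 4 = (a + 1)*(a^3 + 6*a^2 + 9*a + 4) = (a + 1)^2*(a^2 + 5*a + 4) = (a + 1)^2*(a + 4)*(a + 1)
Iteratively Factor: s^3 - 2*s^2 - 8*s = (s - 4)*(s^2 + 2*s) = (s - 4)*(s + 2)*(s)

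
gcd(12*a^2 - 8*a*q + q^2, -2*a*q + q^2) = -2*a + q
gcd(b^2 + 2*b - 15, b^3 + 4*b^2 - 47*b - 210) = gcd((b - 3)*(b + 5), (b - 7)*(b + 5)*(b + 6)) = b + 5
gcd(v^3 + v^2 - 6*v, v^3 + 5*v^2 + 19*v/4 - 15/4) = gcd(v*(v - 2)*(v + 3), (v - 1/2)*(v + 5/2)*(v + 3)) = v + 3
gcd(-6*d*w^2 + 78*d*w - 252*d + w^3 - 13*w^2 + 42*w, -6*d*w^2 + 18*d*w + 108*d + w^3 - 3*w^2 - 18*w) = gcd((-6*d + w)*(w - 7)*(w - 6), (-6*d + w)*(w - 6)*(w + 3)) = -6*d*w + 36*d + w^2 - 6*w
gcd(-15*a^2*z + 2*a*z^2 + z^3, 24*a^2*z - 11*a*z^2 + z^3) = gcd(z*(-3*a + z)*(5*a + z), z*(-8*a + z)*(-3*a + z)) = -3*a*z + z^2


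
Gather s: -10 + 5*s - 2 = 5*s - 12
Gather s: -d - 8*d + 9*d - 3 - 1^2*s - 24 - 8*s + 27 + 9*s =0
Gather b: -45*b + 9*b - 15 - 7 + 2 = -36*b - 20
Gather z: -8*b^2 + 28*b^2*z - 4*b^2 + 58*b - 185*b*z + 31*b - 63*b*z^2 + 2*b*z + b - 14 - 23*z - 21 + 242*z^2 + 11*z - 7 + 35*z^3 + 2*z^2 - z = -12*b^2 + 90*b + 35*z^3 + z^2*(244 - 63*b) + z*(28*b^2 - 183*b - 13) - 42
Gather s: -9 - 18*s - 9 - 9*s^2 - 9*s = -9*s^2 - 27*s - 18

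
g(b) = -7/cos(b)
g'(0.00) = 0.00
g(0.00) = -7.00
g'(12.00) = 5.27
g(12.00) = -8.30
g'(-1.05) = 24.53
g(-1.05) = -14.07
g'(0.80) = -10.35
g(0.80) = -10.05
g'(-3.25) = -0.77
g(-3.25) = 7.04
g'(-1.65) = 1114.68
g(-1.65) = 88.47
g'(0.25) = -1.84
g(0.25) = -7.22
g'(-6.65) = 2.88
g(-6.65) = -7.50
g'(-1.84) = 95.39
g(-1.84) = 26.32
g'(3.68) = 4.87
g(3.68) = 8.15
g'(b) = -7*sin(b)/cos(b)^2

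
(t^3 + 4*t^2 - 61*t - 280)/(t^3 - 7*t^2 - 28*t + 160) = (t + 7)/(t - 4)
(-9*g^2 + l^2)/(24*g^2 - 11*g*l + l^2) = (-3*g - l)/(8*g - l)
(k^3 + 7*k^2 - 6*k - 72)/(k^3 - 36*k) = (k^2 + k - 12)/(k*(k - 6))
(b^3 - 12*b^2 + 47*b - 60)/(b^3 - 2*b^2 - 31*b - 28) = (-b^3 + 12*b^2 - 47*b + 60)/(-b^3 + 2*b^2 + 31*b + 28)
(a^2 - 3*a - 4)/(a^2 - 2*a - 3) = (a - 4)/(a - 3)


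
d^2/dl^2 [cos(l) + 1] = -cos(l)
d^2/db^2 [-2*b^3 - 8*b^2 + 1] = -12*b - 16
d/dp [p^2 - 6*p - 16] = 2*p - 6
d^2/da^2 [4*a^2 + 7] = 8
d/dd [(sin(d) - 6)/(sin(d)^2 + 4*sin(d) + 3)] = (12*sin(d) + cos(d)^2 + 26)*cos(d)/(sin(d)^2 + 4*sin(d) + 3)^2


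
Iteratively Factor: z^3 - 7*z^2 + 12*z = (z - 4)*(z^2 - 3*z) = (z - 4)*(z - 3)*(z)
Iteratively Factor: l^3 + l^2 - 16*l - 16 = (l + 4)*(l^2 - 3*l - 4) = (l + 1)*(l + 4)*(l - 4)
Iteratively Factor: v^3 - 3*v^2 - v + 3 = (v + 1)*(v^2 - 4*v + 3) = (v - 3)*(v + 1)*(v - 1)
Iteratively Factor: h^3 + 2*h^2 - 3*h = (h - 1)*(h^2 + 3*h) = (h - 1)*(h + 3)*(h)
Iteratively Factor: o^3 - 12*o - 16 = (o + 2)*(o^2 - 2*o - 8) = (o + 2)^2*(o - 4)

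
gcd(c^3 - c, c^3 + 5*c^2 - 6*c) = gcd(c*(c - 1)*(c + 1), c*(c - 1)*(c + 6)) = c^2 - c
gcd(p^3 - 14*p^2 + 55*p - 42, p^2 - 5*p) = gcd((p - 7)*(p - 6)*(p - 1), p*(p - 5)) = 1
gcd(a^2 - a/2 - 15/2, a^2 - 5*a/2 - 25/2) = a + 5/2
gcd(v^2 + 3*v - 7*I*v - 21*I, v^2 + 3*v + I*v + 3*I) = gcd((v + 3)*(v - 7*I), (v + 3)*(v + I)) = v + 3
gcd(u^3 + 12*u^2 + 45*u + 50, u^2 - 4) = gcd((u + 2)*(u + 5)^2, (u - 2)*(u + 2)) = u + 2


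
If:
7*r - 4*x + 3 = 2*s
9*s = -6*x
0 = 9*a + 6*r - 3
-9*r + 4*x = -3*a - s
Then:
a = -29/27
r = 19/9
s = -40/9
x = 20/3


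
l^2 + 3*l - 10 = (l - 2)*(l + 5)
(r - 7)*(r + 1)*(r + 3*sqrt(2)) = r^3 - 6*r^2 + 3*sqrt(2)*r^2 - 18*sqrt(2)*r - 7*r - 21*sqrt(2)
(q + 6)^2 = q^2 + 12*q + 36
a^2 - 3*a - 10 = (a - 5)*(a + 2)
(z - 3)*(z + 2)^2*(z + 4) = z^4 + 5*z^3 - 4*z^2 - 44*z - 48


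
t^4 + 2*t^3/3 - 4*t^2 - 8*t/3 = t*(t - 2)*(t + 2/3)*(t + 2)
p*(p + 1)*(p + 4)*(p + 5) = p^4 + 10*p^3 + 29*p^2 + 20*p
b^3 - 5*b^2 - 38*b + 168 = (b - 7)*(b - 4)*(b + 6)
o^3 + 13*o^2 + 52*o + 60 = (o + 2)*(o + 5)*(o + 6)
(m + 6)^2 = m^2 + 12*m + 36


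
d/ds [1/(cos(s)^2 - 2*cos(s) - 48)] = 2*(cos(s) - 1)*sin(s)/(sin(s)^2 + 2*cos(s) + 47)^2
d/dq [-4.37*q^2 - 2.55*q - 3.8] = -8.74*q - 2.55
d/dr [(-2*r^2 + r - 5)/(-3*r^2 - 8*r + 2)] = 19*(r^2 - 2*r - 2)/(9*r^4 + 48*r^3 + 52*r^2 - 32*r + 4)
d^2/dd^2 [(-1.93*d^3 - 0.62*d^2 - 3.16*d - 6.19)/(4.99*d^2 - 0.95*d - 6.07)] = (5.6843418860808e-14*d^5 - 283.6472*d^3 - 1104.24198*d^2 - 824.8869*d - 395.39788)/(124.251499*d^6 - 70.965285*d^5 - 439.920396*d^4 + 171.791635*d^3 + 535.133628*d^2 - 105.007965*d - 223.648543)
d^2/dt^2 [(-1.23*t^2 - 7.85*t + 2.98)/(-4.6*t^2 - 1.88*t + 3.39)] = (-2.8421709430404e-14*t^4 + 310.93792*t^3 - 263.25708*t^2 + 579.85116*t + 14.324542)/(97.336*t^6 + 119.3424*t^5 - 166.42248*t^4 - 169.255648*t^3 + 122.646132*t^2 + 64.815444*t - 38.958219)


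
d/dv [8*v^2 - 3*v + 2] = 16*v - 3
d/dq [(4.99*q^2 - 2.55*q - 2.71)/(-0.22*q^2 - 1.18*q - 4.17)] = (-6.4492*q^2 - 42.809*q + 7.4357)/(0.0484*q^4 + 0.5192*q^3 + 3.2272*q^2 + 9.8412*q + 17.3889)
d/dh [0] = 0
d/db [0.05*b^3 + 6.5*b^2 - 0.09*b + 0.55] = 0.15*b^2 + 13.0*b - 0.09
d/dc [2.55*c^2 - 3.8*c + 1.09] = 5.1*c - 3.8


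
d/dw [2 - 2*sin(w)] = -2*cos(w)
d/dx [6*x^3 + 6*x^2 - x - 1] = 18*x^2 + 12*x - 1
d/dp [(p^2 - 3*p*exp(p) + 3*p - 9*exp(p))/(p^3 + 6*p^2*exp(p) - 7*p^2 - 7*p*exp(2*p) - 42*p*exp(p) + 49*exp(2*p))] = ((p^2 - 3*p*exp(p) + 3*p - 9*exp(p))*(-6*p^2*exp(p) - 3*p^2 + 14*p*exp(2*p) + 30*p*exp(p) + 14*p - 91*exp(2*p) + 42*exp(p)) + (-3*p*exp(p) + 2*p - 12*exp(p) + 3)*(p^3 + 6*p^2*exp(p) - 7*p^2 - 7*p*exp(2*p) - 42*p*exp(p) + 49*exp(2*p)))/(p^3 + 6*p^2*exp(p) - 7*p^2 - 7*p*exp(2*p) - 42*p*exp(p) + 49*exp(2*p))^2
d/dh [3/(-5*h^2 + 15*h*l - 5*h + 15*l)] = 3*(2*h - 3*l + 1)/(5*(h^2 - 3*h*l + h - 3*l)^2)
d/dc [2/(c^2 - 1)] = -4*c/(c^2 - 1)^2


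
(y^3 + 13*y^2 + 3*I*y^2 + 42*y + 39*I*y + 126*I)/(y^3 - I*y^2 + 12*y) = (y^2 + 13*y + 42)/(y*(y - 4*I))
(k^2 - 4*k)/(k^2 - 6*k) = (k - 4)/(k - 6)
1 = 1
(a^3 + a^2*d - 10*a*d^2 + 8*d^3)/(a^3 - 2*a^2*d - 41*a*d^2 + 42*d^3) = (a^2 + 2*a*d - 8*d^2)/(a^2 - a*d - 42*d^2)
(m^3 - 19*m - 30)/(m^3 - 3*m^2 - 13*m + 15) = (m + 2)/(m - 1)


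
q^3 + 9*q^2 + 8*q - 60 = (q - 2)*(q + 5)*(q + 6)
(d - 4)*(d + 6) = d^2 + 2*d - 24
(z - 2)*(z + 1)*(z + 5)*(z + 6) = z^4 + 10*z^3 + 17*z^2 - 52*z - 60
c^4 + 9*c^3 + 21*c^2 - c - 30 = (c - 1)*(c + 2)*(c + 3)*(c + 5)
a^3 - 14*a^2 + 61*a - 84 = (a - 7)*(a - 4)*(a - 3)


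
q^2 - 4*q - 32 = (q - 8)*(q + 4)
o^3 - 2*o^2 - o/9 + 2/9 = (o - 2)*(o - 1/3)*(o + 1/3)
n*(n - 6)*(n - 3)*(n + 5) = n^4 - 4*n^3 - 27*n^2 + 90*n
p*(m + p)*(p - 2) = m*p^2 - 2*m*p + p^3 - 2*p^2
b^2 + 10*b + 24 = (b + 4)*(b + 6)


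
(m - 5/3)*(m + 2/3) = m^2 - m - 10/9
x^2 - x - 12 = (x - 4)*(x + 3)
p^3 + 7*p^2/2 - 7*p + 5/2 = (p - 1)*(p - 1/2)*(p + 5)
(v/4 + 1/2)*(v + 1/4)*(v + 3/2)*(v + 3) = v^4/4 + 27*v^3/16 + 121*v^2/32 + 99*v/32 + 9/16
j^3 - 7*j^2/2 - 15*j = j*(j - 6)*(j + 5/2)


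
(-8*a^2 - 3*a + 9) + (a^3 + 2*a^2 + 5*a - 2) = a^3 - 6*a^2 + 2*a + 7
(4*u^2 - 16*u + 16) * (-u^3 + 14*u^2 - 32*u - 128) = -4*u^5 + 72*u^4 - 368*u^3 + 224*u^2 + 1536*u - 2048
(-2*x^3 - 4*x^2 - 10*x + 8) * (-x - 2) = 2*x^4 + 8*x^3 + 18*x^2 + 12*x - 16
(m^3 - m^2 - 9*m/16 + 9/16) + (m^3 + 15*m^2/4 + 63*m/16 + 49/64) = 2*m^3 + 11*m^2/4 + 27*m/8 + 85/64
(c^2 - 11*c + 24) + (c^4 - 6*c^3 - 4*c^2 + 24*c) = c^4 - 6*c^3 - 3*c^2 + 13*c + 24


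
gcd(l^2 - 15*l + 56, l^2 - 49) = l - 7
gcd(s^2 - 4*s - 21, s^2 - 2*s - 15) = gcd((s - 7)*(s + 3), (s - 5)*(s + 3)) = s + 3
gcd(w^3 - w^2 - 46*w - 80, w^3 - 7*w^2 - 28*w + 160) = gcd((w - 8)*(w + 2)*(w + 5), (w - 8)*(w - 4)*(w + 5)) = w^2 - 3*w - 40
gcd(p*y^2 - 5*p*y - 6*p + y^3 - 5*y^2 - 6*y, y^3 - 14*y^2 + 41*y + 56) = y + 1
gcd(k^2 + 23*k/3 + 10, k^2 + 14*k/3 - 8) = k + 6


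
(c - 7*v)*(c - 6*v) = c^2 - 13*c*v + 42*v^2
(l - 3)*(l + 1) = l^2 - 2*l - 3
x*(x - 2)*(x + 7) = x^3 + 5*x^2 - 14*x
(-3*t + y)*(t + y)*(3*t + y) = -9*t^3 - 9*t^2*y + t*y^2 + y^3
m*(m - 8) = m^2 - 8*m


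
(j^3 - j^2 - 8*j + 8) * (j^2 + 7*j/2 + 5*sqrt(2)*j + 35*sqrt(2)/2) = j^5 + 5*j^4/2 + 5*sqrt(2)*j^4 - 23*j^3/2 + 25*sqrt(2)*j^3/2 - 115*sqrt(2)*j^2/2 - 20*j^2 - 100*sqrt(2)*j + 28*j + 140*sqrt(2)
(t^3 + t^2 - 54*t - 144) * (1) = t^3 + t^2 - 54*t - 144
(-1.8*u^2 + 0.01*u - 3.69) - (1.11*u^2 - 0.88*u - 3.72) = -2.91*u^2 + 0.89*u + 0.0300000000000002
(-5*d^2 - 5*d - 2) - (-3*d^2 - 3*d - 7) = -2*d^2 - 2*d + 5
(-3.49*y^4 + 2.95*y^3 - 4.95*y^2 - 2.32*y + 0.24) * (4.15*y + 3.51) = -14.4835*y^5 - 0.00739999999999874*y^4 - 10.188*y^3 - 27.0025*y^2 - 7.1472*y + 0.8424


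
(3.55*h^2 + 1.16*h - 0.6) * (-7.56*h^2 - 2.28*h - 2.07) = -26.838*h^4 - 16.8636*h^3 - 5.4573*h^2 - 1.0332*h + 1.242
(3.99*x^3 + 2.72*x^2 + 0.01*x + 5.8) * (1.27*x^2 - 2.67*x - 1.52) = 5.0673*x^5 - 7.1989*x^4 - 13.3145*x^3 + 3.2049*x^2 - 15.5012*x - 8.816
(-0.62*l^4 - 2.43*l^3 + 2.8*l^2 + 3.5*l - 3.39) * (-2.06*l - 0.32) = 1.2772*l^5 + 5.2042*l^4 - 4.9904*l^3 - 8.106*l^2 + 5.8634*l + 1.0848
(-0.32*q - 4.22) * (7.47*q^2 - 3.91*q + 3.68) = -2.3904*q^3 - 30.2722*q^2 + 15.3226*q - 15.5296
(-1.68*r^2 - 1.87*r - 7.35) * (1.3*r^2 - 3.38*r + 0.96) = -2.184*r^4 + 3.2474*r^3 - 4.8472*r^2 + 23.0478*r - 7.056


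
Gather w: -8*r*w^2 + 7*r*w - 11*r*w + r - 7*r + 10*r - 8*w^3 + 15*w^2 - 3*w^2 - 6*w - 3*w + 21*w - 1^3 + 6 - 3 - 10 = 4*r - 8*w^3 + w^2*(12 - 8*r) + w*(12 - 4*r) - 8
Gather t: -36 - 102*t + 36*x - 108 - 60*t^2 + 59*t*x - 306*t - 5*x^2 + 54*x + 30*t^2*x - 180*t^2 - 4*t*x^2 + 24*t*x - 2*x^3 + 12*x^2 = t^2*(30*x - 240) + t*(-4*x^2 + 83*x - 408) - 2*x^3 + 7*x^2 + 90*x - 144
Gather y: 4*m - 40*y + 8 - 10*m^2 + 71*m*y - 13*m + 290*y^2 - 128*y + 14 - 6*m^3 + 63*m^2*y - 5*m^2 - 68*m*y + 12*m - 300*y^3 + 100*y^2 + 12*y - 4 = -6*m^3 - 15*m^2 + 3*m - 300*y^3 + 390*y^2 + y*(63*m^2 + 3*m - 156) + 18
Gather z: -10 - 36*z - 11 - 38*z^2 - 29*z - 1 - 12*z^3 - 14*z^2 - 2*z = -12*z^3 - 52*z^2 - 67*z - 22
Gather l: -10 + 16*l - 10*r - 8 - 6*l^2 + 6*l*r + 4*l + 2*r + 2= -6*l^2 + l*(6*r + 20) - 8*r - 16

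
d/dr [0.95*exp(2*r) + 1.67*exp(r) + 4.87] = (1.9*exp(r) + 1.67)*exp(r)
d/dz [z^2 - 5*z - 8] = 2*z - 5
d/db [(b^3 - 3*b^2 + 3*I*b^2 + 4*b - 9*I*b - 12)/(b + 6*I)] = (2*b^3 + b^2*(-3 + 21*I) + 36*b*(-1 - I) + 66 + 24*I)/(b^2 + 12*I*b - 36)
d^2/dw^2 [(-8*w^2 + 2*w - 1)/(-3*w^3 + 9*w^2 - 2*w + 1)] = 2*(72*w^6 - 54*w^5 + 72*w^4 - 54*w^3 + 9*w^2 + 9*w - 1)/(27*w^9 - 243*w^8 + 783*w^7 - 1080*w^6 + 684*w^5 - 387*w^4 + 125*w^3 - 39*w^2 + 6*w - 1)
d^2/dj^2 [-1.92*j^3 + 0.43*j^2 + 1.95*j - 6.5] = 0.86 - 11.52*j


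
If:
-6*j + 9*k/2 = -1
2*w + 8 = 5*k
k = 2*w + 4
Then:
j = 11/12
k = 1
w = -3/2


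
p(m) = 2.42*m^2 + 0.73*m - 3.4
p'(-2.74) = -12.53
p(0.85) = -1.03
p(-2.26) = 7.31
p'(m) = 4.84*m + 0.73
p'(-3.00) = -13.79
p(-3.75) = 27.89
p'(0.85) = 4.84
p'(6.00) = 29.77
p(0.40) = -2.72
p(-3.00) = 16.19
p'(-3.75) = -17.42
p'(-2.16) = -9.72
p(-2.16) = 6.31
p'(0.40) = 2.67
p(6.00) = 88.10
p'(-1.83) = -8.13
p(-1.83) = 3.37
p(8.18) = 164.50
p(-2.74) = 12.77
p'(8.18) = 40.32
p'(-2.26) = -10.21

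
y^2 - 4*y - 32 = (y - 8)*(y + 4)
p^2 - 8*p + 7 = (p - 7)*(p - 1)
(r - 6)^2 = r^2 - 12*r + 36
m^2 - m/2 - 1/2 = (m - 1)*(m + 1/2)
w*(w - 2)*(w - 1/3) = w^3 - 7*w^2/3 + 2*w/3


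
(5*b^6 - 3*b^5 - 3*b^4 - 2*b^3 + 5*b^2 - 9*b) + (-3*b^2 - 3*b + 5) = 5*b^6 - 3*b^5 - 3*b^4 - 2*b^3 + 2*b^2 - 12*b + 5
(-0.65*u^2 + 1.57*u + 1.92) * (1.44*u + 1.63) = -0.936*u^3 + 1.2013*u^2 + 5.3239*u + 3.1296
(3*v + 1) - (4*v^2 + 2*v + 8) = -4*v^2 + v - 7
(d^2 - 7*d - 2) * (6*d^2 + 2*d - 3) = 6*d^4 - 40*d^3 - 29*d^2 + 17*d + 6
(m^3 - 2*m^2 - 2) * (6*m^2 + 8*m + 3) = 6*m^5 - 4*m^4 - 13*m^3 - 18*m^2 - 16*m - 6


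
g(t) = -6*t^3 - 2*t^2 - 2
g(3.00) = -182.00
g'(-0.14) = 0.21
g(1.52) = -27.69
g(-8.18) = 3148.24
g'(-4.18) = -297.78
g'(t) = -18*t^2 - 4*t = 2*t*(-9*t - 2)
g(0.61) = -4.11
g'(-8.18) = -1171.70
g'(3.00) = -174.00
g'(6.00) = -672.00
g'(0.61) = -9.14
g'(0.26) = -2.26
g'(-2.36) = -90.81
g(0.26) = -2.24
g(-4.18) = 401.26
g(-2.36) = 65.73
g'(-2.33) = -88.40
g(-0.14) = -2.02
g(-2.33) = 63.04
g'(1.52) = -47.67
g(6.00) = -1370.00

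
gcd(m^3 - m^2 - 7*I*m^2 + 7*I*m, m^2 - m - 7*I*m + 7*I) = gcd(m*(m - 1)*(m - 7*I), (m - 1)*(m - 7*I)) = m^2 + m*(-1 - 7*I) + 7*I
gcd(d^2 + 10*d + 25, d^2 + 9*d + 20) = d + 5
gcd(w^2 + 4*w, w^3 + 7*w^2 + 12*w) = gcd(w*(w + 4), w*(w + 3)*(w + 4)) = w^2 + 4*w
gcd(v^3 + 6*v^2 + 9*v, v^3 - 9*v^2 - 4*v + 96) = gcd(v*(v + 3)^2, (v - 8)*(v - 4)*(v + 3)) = v + 3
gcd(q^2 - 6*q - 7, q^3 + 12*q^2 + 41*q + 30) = q + 1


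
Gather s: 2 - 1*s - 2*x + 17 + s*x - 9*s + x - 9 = s*(x - 10) - x + 10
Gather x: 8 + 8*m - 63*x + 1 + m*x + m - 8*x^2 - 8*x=9*m - 8*x^2 + x*(m - 71) + 9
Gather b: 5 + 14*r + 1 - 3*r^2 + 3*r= -3*r^2 + 17*r + 6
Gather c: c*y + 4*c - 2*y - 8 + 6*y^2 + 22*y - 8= c*(y + 4) + 6*y^2 + 20*y - 16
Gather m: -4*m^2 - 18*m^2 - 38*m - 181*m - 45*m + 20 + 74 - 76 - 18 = -22*m^2 - 264*m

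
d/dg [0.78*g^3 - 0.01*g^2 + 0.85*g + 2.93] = 2.34*g^2 - 0.02*g + 0.85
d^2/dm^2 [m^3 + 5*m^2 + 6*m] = 6*m + 10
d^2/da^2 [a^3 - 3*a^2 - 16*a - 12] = 6*a - 6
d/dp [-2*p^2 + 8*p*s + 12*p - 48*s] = -4*p + 8*s + 12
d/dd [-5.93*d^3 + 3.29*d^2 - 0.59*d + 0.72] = -17.79*d^2 + 6.58*d - 0.59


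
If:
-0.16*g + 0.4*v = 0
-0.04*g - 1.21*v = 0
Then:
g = 0.00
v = 0.00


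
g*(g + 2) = g^2 + 2*g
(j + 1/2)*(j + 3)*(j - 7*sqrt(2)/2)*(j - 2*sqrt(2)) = j^4 - 11*sqrt(2)*j^3/2 + 7*j^3/2 - 77*sqrt(2)*j^2/4 + 31*j^2/2 - 33*sqrt(2)*j/4 + 49*j + 21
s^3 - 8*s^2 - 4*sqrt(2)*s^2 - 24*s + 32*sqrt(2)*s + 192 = (s - 8)*(s - 6*sqrt(2))*(s + 2*sqrt(2))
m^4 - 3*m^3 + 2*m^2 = m^2*(m - 2)*(m - 1)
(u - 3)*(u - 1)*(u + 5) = u^3 + u^2 - 17*u + 15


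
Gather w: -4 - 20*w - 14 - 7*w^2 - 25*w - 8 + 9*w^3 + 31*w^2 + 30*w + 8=9*w^3 + 24*w^2 - 15*w - 18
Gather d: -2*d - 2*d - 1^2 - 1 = -4*d - 2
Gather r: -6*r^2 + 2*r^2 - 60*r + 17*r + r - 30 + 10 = -4*r^2 - 42*r - 20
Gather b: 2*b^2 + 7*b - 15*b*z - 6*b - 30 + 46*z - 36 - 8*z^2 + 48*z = 2*b^2 + b*(1 - 15*z) - 8*z^2 + 94*z - 66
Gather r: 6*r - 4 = 6*r - 4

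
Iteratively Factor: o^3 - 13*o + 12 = (o - 1)*(o^2 + o - 12) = (o - 3)*(o - 1)*(o + 4)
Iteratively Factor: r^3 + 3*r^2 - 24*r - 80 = (r + 4)*(r^2 - r - 20) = (r - 5)*(r + 4)*(r + 4)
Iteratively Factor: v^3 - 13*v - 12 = (v + 1)*(v^2 - v - 12) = (v + 1)*(v + 3)*(v - 4)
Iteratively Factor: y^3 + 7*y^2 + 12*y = (y + 4)*(y^2 + 3*y) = y*(y + 4)*(y + 3)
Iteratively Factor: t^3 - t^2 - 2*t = (t - 2)*(t^2 + t) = t*(t - 2)*(t + 1)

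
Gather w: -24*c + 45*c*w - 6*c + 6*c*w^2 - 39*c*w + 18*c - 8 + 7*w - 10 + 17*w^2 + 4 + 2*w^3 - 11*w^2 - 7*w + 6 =6*c*w - 12*c + 2*w^3 + w^2*(6*c + 6) - 8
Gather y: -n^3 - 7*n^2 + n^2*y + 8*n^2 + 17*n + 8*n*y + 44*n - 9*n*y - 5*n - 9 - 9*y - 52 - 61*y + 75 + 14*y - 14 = -n^3 + n^2 + 56*n + y*(n^2 - n - 56)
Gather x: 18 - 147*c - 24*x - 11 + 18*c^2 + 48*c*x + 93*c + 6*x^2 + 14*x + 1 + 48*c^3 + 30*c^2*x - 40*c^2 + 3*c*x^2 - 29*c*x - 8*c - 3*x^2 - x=48*c^3 - 22*c^2 - 62*c + x^2*(3*c + 3) + x*(30*c^2 + 19*c - 11) + 8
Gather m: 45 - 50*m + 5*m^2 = 5*m^2 - 50*m + 45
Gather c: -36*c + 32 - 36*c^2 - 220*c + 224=-36*c^2 - 256*c + 256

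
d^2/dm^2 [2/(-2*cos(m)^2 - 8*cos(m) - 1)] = 8*(4*sin(m)^4 - 16*sin(m)^2 - 17*cos(m) + 3*cos(3*m) - 19)/(-2*sin(m)^2 + 8*cos(m) + 3)^3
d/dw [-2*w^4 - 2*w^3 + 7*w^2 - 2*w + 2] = -8*w^3 - 6*w^2 + 14*w - 2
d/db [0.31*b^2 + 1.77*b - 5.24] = 0.62*b + 1.77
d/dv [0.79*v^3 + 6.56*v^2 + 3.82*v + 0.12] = 2.37*v^2 + 13.12*v + 3.82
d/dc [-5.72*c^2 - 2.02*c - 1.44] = -11.44*c - 2.02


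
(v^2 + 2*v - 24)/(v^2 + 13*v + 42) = (v - 4)/(v + 7)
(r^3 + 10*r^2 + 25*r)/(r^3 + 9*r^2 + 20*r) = (r + 5)/(r + 4)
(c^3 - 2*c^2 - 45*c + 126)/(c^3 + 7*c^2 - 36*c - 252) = (c - 3)/(c + 6)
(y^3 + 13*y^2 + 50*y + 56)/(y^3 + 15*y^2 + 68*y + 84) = (y + 4)/(y + 6)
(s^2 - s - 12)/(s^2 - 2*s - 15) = (s - 4)/(s - 5)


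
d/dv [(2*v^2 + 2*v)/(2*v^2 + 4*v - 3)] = 2*(2*v^2 - 6*v - 3)/(4*v^4 + 16*v^3 + 4*v^2 - 24*v + 9)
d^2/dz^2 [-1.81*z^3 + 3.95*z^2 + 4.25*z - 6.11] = 7.9 - 10.86*z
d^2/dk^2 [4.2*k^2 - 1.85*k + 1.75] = 8.40000000000000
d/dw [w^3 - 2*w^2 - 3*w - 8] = 3*w^2 - 4*w - 3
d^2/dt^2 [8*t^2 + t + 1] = 16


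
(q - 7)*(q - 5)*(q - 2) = q^3 - 14*q^2 + 59*q - 70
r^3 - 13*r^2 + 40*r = r*(r - 8)*(r - 5)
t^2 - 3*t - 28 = (t - 7)*(t + 4)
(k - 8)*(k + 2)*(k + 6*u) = k^3 + 6*k^2*u - 6*k^2 - 36*k*u - 16*k - 96*u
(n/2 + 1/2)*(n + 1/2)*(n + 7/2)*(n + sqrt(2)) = n^4/2 + sqrt(2)*n^3/2 + 5*n^3/2 + 23*n^2/8 + 5*sqrt(2)*n^2/2 + 7*n/8 + 23*sqrt(2)*n/8 + 7*sqrt(2)/8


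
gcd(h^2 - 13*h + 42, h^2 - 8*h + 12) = h - 6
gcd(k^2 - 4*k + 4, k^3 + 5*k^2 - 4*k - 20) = k - 2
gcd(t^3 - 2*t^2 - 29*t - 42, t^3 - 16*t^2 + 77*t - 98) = t - 7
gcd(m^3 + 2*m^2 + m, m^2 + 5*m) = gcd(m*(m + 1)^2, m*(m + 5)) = m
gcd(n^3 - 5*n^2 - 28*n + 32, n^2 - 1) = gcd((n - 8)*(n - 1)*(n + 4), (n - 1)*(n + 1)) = n - 1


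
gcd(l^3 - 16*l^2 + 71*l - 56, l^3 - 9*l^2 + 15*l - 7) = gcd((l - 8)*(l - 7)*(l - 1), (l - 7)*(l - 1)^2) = l^2 - 8*l + 7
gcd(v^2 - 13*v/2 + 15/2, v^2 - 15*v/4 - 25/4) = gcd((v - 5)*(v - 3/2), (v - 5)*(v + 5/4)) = v - 5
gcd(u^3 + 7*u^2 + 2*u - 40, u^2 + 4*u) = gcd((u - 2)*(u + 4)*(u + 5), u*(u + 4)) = u + 4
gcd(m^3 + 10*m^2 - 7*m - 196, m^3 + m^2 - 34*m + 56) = m^2 + 3*m - 28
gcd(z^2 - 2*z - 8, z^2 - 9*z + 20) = z - 4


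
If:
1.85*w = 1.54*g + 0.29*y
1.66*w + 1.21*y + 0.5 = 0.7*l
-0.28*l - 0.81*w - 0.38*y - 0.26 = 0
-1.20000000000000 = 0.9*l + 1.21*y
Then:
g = 0.32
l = -0.29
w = 0.14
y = -0.78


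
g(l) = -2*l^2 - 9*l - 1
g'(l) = -4*l - 9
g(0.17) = -2.59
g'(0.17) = -9.68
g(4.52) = -82.54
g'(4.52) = -27.08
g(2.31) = -32.46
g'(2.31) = -18.24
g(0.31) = -3.98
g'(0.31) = -10.24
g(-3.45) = 6.24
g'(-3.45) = 4.80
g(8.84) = -236.85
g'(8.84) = -44.36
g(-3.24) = 7.16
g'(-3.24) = 3.96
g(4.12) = -72.03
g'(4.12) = -25.48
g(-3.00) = 8.00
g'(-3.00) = 3.00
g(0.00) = -1.00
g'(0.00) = -9.00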